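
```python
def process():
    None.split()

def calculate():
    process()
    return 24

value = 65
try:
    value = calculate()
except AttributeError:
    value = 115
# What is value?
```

Step-by-step execution trace:
1. value starts at 65.
2. try: `calculate()` calls `process()`.
3. `process()` evaluates `None.split()`, which raises AttributeError; it propagates through calculate (uncaught).
4. `return 24` in calculate is not reached; the assignment to value does not complete.
5. `except AttributeError` matches → value = 115.
Result: 115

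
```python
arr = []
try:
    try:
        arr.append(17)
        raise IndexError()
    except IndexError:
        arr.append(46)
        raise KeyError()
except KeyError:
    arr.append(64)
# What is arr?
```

Step-by-step execution trace:
1. Inner try: `arr.append(17)` → arr = [17].
2. `raise IndexError()` raises IndexError.
3. Inner `except IndexError` matches → `arr.append(46)` → arr = [17, 46].
4. `raise KeyError()` raises KeyError; propagates to outer try.
5. Outer `except KeyError` matches → `arr.append(64)` → arr = [17, 46, 64].
Result: [17, 46, 64]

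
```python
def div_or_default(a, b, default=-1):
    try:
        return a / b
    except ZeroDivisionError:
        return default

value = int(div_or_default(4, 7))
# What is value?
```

Step-by-step execution trace:
1. `div_or_default(4, 7)` enters try: `return 4 / 7` → returns 0.5714285714285714. No exception raised.
2. `except ZeroDivisionError` is skipped.
3. `int(0.5714285714285714)` → 0 → value = 0.
Result: 0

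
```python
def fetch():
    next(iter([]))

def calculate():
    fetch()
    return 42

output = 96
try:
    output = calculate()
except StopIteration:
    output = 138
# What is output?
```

Step-by-step execution trace:
1. output starts at 96.
2. try: `calculate()` calls `fetch()`.
3. `fetch()` evaluates `next(iter([]))`, which raises StopIteration; it propagates through calculate (uncaught).
4. `return 42` in calculate is not reached; the assignment to output does not complete.
5. `except StopIteration` matches → output = 138.
Result: 138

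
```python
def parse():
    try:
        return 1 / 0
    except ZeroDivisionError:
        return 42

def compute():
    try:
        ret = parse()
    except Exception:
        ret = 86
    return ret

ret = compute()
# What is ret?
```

Step-by-step execution trace:
1. `compute()` calls `parse()`.
2. In parse: `1 / 0` raises ZeroDivisionError; `except ZeroDivisionError` catches it → returns 42.
3. In compute: `ret = parse()` → ret = 42. No exception reaches compute.
4. `except Exception` is skipped; compute returns 42.
5. ret = 42.
Result: 42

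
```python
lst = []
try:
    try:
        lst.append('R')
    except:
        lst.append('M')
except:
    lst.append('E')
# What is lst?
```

Step-by-step execution trace:
1. Inner try: `lst.append('R')` → lst = ['R']. No exception raised.
2. Inner `except` is skipped.
3. Inner try completes normally; outer `except` is skipped.
Result: ['R']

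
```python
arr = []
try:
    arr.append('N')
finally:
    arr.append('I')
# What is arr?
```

Step-by-step execution trace:
1. try: `arr.append('N')` → arr = ['N'].
2. The try body completes without raising.
3. finally always runs: `arr.append('I')` → arr = ['N', 'I'].
Result: ['N', 'I']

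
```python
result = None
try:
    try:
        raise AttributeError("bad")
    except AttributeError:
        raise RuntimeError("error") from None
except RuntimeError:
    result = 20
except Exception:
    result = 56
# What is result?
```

Step-by-step execution trace:
1. Inner try raises AttributeError; inner `except AttributeError` catches it.
2. `raise RuntimeError(...) from None` raises RuntimeError (from None suppresses __context__, but the active exception is still RuntimeError).
3. Outer `except RuntimeError` matches → result = 20.
4. `except Exception` is not reached.
Result: 20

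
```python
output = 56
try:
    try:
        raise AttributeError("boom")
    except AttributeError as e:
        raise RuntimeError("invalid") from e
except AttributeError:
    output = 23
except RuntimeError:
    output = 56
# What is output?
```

Step-by-step execution trace:
1. Inner try raises AttributeError; inner `except AttributeError as e` catches it.
2. `raise RuntimeError(...) from e` raises RuntimeError (AttributeError is attached as __cause__, but only RuntimeError is active).
3. Outer `except AttributeError` does not match RuntimeError; skipped.
4. Outer `except RuntimeError` matches → output = 56.
Result: 56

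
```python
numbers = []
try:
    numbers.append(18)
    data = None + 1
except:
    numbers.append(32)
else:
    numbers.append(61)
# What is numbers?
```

Step-by-step execution trace:
1. try: `numbers.append(18)` → numbers = [18].
2. `data = None + 1` raises TypeError.
3. bare `except` matches → `numbers.append(32)` → numbers = [18, 32].
4. `else` is skipped (an exception was raised).
Result: [18, 32]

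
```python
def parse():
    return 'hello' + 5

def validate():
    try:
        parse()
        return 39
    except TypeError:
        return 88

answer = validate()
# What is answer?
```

Step-by-step execution trace:
1. `validate()` calls `parse()`.
2. `parse()` evaluates `'hello' + 5`, which raises TypeError; it propagates to the caller.
3. `return 39` is not reached.
4. `except TypeError` in validate matches → returns 88.
5. answer = 88.
Result: 88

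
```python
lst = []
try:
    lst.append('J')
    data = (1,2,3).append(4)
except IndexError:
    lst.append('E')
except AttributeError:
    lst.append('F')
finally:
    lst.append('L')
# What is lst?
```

Step-by-step execution trace:
1. try: `lst.append('J')` → lst = ['J'].
2. `data = (1,2,3).append(4)` raises AttributeError.
3. `except IndexError` does not match AttributeError; skipped.
4. `except AttributeError` matches → `lst.append('F')` → lst = ['J', 'F'].
5. finally always runs: `lst.append('L')` → lst = ['J', 'F', 'L'].
Result: ['J', 'F', 'L']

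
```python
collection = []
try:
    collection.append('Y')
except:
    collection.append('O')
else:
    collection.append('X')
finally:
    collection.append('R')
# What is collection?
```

Step-by-step execution trace:
1. try: `collection.append('Y')` → collection = ['Y']. No exception raised.
2. `except` is skipped.
3. `else` runs: `collection.append('X')` → collection = ['Y', 'X'].
4. `finally` always runs: `collection.append('R')` → collection = ['Y', 'X', 'R'].
Result: ['Y', 'X', 'R']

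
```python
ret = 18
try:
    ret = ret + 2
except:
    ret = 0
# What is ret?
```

Step-by-step execution trace:
1. ret starts at 18.
2. try: `ret = ret + 2` → ret = 20. No exception raised.
3. `except` is skipped.
Result: 20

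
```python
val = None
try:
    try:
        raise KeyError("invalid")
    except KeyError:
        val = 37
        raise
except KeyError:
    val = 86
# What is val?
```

Step-by-step execution trace:
1. Inner try: `raise KeyError("invalid")` raises KeyError.
2. Inner `except KeyError` matches → val = 37.
3. bare `raise` re-raises the same KeyError.
4. Outer `except KeyError` matches → val = 86.
Result: 86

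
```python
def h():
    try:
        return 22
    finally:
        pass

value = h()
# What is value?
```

Step-by-step execution trace:
1. `h()` enters try: `return 22` sets pending return value 22.
2. Before returning, `finally: pass` runs (no effect).
3. h() returns 22 → value = 22.
Result: 22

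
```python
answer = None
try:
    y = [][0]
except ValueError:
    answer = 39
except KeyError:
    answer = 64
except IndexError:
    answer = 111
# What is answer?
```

Step-by-step execution trace:
1. `y = [][0]` raises IndexError.
2. `except ValueError` does not match IndexError; skipped.
3. `except KeyError` does not match IndexError; skipped.
4. `except IndexError` matches → answer = 111.
Result: 111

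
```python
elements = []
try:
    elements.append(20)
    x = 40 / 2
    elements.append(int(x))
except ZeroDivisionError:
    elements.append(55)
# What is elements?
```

Step-by-step execution trace:
1. try: `elements.append(20)` → elements = [20].
2. `x = 40 / 2` → x = 20.0. No exception raised.
3. `elements.append(int(x))` → elements = [20, 20].
4. `except ZeroDivisionError` is skipped (no exception was raised).
Result: [20, 20]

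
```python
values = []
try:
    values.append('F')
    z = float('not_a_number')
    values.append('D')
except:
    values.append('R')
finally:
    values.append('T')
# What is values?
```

Step-by-step execution trace:
1. try: `values.append('F')` → values = ['F'].
2. `z = float('not_a_number')` raises ValueError; `values.append('D')` is not reached.
3. bare `except` matches → `values.append('R')` → values = ['F', 'R'].
4. finally always runs: `values.append('T')` → values = ['F', 'R', 'T'].
Result: ['F', 'R', 'T']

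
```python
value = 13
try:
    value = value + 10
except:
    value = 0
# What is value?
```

Step-by-step execution trace:
1. value starts at 13.
2. try: `value = value + 10` → value = 23. No exception raised.
3. `except` is skipped.
Result: 23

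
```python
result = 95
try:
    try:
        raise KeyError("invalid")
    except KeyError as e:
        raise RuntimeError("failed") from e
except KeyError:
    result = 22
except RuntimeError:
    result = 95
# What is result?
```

Step-by-step execution trace:
1. Inner try raises KeyError; inner `except KeyError as e` catches it.
2. `raise RuntimeError(...) from e` raises RuntimeError (KeyError is attached as __cause__, but only RuntimeError is active).
3. Outer `except KeyError` does not match RuntimeError; skipped.
4. Outer `except RuntimeError` matches → result = 95.
Result: 95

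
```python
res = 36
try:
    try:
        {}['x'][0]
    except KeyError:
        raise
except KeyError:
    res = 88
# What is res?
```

Step-by-step execution trace:
1. Inner try: `{}['x'][0]` raises KeyError.
2. Inner `except KeyError` matches; bare `raise` re-raises the same KeyError.
3. Outer `except KeyError` matches → res = 88.
Result: 88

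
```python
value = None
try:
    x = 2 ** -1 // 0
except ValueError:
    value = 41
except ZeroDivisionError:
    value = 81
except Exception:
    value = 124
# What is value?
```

Step-by-step execution trace:
1. `x = 2 ** -1 // 0` raises ZeroDivisionError.
2. `except ValueError` does not match ZeroDivisionError; skipped.
3. `except ZeroDivisionError` matches → value = 81.
4. Remaining except clauses are skipped.
Result: 81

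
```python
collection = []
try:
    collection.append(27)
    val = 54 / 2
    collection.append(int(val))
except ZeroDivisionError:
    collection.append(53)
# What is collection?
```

Step-by-step execution trace:
1. try: `collection.append(27)` → collection = [27].
2. `val = 54 / 2` → val = 27.0. No exception raised.
3. `collection.append(int(val))` → collection = [27, 27].
4. `except ZeroDivisionError` is skipped (no exception was raised).
Result: [27, 27]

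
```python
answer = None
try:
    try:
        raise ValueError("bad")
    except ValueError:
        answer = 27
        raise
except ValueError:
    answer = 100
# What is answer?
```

Step-by-step execution trace:
1. Inner try: `raise ValueError("bad")` raises ValueError.
2. Inner `except ValueError` matches → answer = 27.
3. bare `raise` re-raises the same ValueError.
4. Outer `except ValueError` matches → answer = 100.
Result: 100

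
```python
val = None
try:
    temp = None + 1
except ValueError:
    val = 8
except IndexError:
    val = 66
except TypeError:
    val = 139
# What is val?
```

Step-by-step execution trace:
1. `temp = None + 1` raises TypeError.
2. `except ValueError` does not match TypeError; skipped.
3. `except IndexError` does not match TypeError; skipped.
4. `except TypeError` matches → val = 139.
Result: 139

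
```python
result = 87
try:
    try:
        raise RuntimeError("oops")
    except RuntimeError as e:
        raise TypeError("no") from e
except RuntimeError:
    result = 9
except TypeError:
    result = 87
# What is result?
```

Step-by-step execution trace:
1. Inner try raises RuntimeError; inner `except RuntimeError as e` catches it.
2. `raise TypeError(...) from e` raises TypeError (RuntimeError is attached as __cause__, but only TypeError is active).
3. Outer `except RuntimeError` does not match TypeError; skipped.
4. Outer `except TypeError` matches → result = 87.
Result: 87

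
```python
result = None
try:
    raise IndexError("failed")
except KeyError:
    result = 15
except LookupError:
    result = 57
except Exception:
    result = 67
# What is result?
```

Step-by-step execution trace:
1. `raise IndexError(...)` raises IndexError.
2. `except KeyError` does not match (IndexError is not a subclass of KeyError); skipped.
3. `except LookupError` matches (IndexError is a subclass of LookupError) → result = 57.
4. `except Exception` is not reached.
Result: 57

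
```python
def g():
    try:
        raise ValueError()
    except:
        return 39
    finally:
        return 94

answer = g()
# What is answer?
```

Step-by-step execution trace:
1. `g()` enters try: `raise ValueError()` raises ValueError.
2. bare `except` matches → `return 39` sets pending return value 39.
3. Before returning, `finally: return 94` runs and overrides the pending return.
4. g() returns 94 → answer = 94.
Result: 94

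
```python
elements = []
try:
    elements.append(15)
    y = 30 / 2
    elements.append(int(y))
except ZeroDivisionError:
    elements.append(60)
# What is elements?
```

Step-by-step execution trace:
1. try: `elements.append(15)` → elements = [15].
2. `y = 30 / 2` → y = 15.0. No exception raised.
3. `elements.append(int(y))` → elements = [15, 15].
4. `except ZeroDivisionError` is skipped (no exception was raised).
Result: [15, 15]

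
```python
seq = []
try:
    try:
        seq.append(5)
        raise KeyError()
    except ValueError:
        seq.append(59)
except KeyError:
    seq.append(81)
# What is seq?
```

Step-by-step execution trace:
1. Inner try: `seq.append(5)` → seq = [5].
2. `raise KeyError()` raises KeyError.
3. Inner `except ValueError` does not match KeyError; exception propagates to outer try.
4. Outer `except KeyError` matches → `seq.append(81)` → seq = [5, 81].
Result: [5, 81]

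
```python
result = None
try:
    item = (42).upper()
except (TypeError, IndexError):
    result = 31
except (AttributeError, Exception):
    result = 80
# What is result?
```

Step-by-step execution trace:
1. `item = (42).upper()` raises AttributeError.
2. `except (TypeError, IndexError)` does not match AttributeError; skipped.
3. `except (AttributeError, Exception)` matches (AttributeError is in the tuple) → result = 80.
Result: 80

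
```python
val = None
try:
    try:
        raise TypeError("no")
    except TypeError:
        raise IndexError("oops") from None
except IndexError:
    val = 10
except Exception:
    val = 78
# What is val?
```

Step-by-step execution trace:
1. Inner try raises TypeError; inner `except TypeError` catches it.
2. `raise IndexError(...) from None` raises IndexError (from None suppresses __context__, but the active exception is still IndexError).
3. Outer `except IndexError` matches → val = 10.
4. `except Exception` is not reached.
Result: 10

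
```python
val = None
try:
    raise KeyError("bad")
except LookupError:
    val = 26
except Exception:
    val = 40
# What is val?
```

Step-by-step execution trace:
1. `raise KeyError(...)` raises KeyError.
2. `except LookupError` matches (KeyError is a subclass of LookupError) → val = 26.
3. `except Exception` is not reached.
Result: 26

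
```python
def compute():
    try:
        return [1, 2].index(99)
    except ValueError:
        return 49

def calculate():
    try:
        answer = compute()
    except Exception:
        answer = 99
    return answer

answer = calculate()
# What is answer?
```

Step-by-step execution trace:
1. `calculate()` calls `compute()`.
2. In compute: `[1, 2].index(99)` raises ValueError; `except ValueError` catches it → returns 49.
3. In calculate: `answer = compute()` → answer = 49. No exception reaches calculate.
4. `except Exception` is skipped; calculate returns 49.
5. answer = 49.
Result: 49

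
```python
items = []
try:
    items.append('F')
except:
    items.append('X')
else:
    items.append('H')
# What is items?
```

Step-by-step execution trace:
1. try: `items.append('F')` → items = ['F']. No exception raised.
2. `except` is skipped.
3. `else` runs (try completed without exception): `items.append('H')` → items = ['F', 'H'].
Result: ['F', 'H']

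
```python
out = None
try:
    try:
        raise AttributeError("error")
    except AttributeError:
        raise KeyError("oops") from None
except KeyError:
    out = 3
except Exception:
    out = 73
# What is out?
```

Step-by-step execution trace:
1. Inner try raises AttributeError; inner `except AttributeError` catches it.
2. `raise KeyError(...) from None` raises KeyError (from None suppresses __context__, but the active exception is still KeyError).
3. Outer `except KeyError` matches → out = 3.
4. `except Exception` is not reached.
Result: 3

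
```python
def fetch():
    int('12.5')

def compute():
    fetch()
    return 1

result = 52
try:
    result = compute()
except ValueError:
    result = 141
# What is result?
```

Step-by-step execution trace:
1. result starts at 52.
2. try: `compute()` calls `fetch()`.
3. `fetch()` evaluates `int('12.5')`, which raises ValueError; it propagates through compute (uncaught).
4. `return 1` in compute is not reached; the assignment to result does not complete.
5. `except ValueError` matches → result = 141.
Result: 141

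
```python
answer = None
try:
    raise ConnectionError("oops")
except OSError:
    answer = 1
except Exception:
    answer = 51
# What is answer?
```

Step-by-step execution trace:
1. `raise ConnectionError(...)` raises ConnectionError.
2. `except OSError` matches (ConnectionError is a subclass of OSError) → answer = 1.
3. `except Exception` is not reached.
Result: 1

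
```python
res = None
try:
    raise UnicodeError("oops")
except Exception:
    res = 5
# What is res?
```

Step-by-step execution trace:
1. `raise UnicodeError(...)` raises UnicodeError.
2. `except Exception` matches (UnicodeError is a subclass of Exception) → res = 5.
Result: 5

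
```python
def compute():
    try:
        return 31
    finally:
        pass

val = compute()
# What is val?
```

Step-by-step execution trace:
1. `compute()` enters try: `return 31` sets pending return value 31.
2. Before returning, `finally: pass` runs (no effect).
3. compute() returns 31 → val = 31.
Result: 31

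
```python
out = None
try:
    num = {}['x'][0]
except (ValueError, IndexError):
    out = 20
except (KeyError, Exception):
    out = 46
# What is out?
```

Step-by-step execution trace:
1. `num = {}['x'][0]` raises KeyError.
2. `except (ValueError, IndexError)` does not match KeyError; skipped.
3. `except (KeyError, Exception)` matches (KeyError is in the tuple) → out = 46.
Result: 46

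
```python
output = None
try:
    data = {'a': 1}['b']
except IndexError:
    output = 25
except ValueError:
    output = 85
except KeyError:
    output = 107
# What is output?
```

Step-by-step execution trace:
1. `data = {'a': 1}['b']` raises KeyError.
2. `except IndexError` does not match KeyError; skipped.
3. `except ValueError` does not match KeyError; skipped.
4. `except KeyError` matches → output = 107.
Result: 107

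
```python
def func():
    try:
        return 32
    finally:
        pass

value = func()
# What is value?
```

Step-by-step execution trace:
1. `func()` enters try: `return 32` sets pending return value 32.
2. Before returning, `finally: pass` runs (no effect).
3. func() returns 32 → value = 32.
Result: 32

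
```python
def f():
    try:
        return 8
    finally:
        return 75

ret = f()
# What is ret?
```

Step-by-step execution trace:
1. `f()` enters try: `return 8` sets pending return value 8.
2. Before returning, `finally: return 75` runs and overrides the pending return.
3. f() returns 75 → ret = 75.
Result: 75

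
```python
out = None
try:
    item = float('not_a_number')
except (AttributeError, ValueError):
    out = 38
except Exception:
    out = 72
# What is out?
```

Step-by-step execution trace:
1. `item = float('not_a_number')` raises ValueError.
2. `except (AttributeError, ValueError)` matches (ValueError is in the tuple) → out = 38.
3. `except Exception` is not reached.
Result: 38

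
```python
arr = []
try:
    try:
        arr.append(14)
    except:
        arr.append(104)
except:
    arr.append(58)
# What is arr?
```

Step-by-step execution trace:
1. Inner try: `arr.append(14)` → arr = [14]. No exception raised.
2. Inner `except` is skipped.
3. Inner try completes normally; outer `except` is skipped.
Result: [14]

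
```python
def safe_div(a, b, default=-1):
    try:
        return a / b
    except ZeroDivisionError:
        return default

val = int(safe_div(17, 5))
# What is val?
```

Step-by-step execution trace:
1. `safe_div(17, 5)` enters try: `return 17 / 5` → returns 3.4. No exception raised.
2. `except ZeroDivisionError` is skipped.
3. `int(3.4)` → 3 → val = 3.
Result: 3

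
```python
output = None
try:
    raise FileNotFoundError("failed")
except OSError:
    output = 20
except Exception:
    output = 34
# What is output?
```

Step-by-step execution trace:
1. `raise FileNotFoundError(...)` raises FileNotFoundError.
2. `except OSError` matches (FileNotFoundError is a subclass of OSError) → output = 20.
3. `except Exception` is not reached.
Result: 20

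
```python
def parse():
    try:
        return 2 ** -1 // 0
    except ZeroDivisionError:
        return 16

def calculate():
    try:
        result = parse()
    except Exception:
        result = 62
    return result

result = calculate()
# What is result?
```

Step-by-step execution trace:
1. `calculate()` calls `parse()`.
2. In parse: `2 ** -1 // 0` raises ZeroDivisionError; `except ZeroDivisionError` catches it → returns 16.
3. In calculate: `result = parse()` → result = 16. No exception reaches calculate.
4. `except Exception` is skipped; calculate returns 16.
5. result = 16.
Result: 16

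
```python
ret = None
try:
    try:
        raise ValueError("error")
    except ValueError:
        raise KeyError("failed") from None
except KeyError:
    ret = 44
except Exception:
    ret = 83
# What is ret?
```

Step-by-step execution trace:
1. Inner try raises ValueError; inner `except ValueError` catches it.
2. `raise KeyError(...) from None` raises KeyError (from None suppresses __context__, but the active exception is still KeyError).
3. Outer `except KeyError` matches → ret = 44.
4. `except Exception` is not reached.
Result: 44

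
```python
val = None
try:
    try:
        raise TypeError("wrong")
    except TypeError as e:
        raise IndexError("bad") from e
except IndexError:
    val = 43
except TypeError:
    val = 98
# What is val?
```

Step-by-step execution trace:
1. Inner try raises TypeError; inner `except TypeError as e` catches it.
2. `raise IndexError(...) from e` raises IndexError (TypeError is attached as __cause__, but only IndexError is active).
3. Outer `except IndexError` matches → val = 43.
4. `except TypeError` is not reached.
Result: 43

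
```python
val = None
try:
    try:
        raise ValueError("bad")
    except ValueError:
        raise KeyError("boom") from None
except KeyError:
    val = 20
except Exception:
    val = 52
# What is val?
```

Step-by-step execution trace:
1. Inner try raises ValueError; inner `except ValueError` catches it.
2. `raise KeyError(...) from None` raises KeyError (from None suppresses __context__, but the active exception is still KeyError).
3. Outer `except KeyError` matches → val = 20.
4. `except Exception` is not reached.
Result: 20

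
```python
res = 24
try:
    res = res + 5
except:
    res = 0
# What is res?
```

Step-by-step execution trace:
1. res starts at 24.
2. try: `res = res + 5` → res = 29. No exception raised.
3. `except` is skipped.
Result: 29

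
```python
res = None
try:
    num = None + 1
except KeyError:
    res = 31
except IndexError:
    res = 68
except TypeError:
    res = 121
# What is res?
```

Step-by-step execution trace:
1. `num = None + 1` raises TypeError.
2. `except KeyError` does not match TypeError; skipped.
3. `except IndexError` does not match TypeError; skipped.
4. `except TypeError` matches → res = 121.
Result: 121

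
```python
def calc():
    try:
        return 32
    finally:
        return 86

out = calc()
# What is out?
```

Step-by-step execution trace:
1. `calc()` enters try: `return 32` sets pending return value 32.
2. Before returning, `finally: return 86` runs and overrides the pending return.
3. calc() returns 86 → out = 86.
Result: 86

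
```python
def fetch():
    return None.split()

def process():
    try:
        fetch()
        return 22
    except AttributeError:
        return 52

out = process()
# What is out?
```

Step-by-step execution trace:
1. `process()` calls `fetch()`.
2. `fetch()` evaluates `None.split()`, which raises AttributeError; it propagates to the caller.
3. `return 22` is not reached.
4. `except AttributeError` in process matches → returns 52.
5. out = 52.
Result: 52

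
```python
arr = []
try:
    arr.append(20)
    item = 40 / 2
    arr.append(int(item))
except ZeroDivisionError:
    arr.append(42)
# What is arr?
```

Step-by-step execution trace:
1. try: `arr.append(20)` → arr = [20].
2. `item = 40 / 2` → item = 20.0. No exception raised.
3. `arr.append(int(item))` → arr = [20, 20].
4. `except ZeroDivisionError` is skipped (no exception was raised).
Result: [20, 20]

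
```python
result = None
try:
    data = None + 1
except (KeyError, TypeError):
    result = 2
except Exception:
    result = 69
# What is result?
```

Step-by-step execution trace:
1. `data = None + 1` raises TypeError.
2. `except (KeyError, TypeError)` matches (TypeError is in the tuple) → result = 2.
3. `except Exception` is not reached.
Result: 2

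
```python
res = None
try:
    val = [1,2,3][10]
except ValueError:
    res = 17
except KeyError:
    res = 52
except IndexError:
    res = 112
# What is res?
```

Step-by-step execution trace:
1. `val = [1,2,3][10]` raises IndexError.
2. `except ValueError` does not match IndexError; skipped.
3. `except KeyError` does not match IndexError; skipped.
4. `except IndexError` matches → res = 112.
Result: 112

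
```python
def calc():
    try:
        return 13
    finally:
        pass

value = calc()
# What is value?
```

Step-by-step execution trace:
1. `calc()` enters try: `return 13` sets pending return value 13.
2. Before returning, `finally: pass` runs (no effect).
3. calc() returns 13 → value = 13.
Result: 13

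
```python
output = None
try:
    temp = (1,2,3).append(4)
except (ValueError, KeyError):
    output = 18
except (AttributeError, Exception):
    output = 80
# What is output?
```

Step-by-step execution trace:
1. `temp = (1,2,3).append(4)` raises AttributeError.
2. `except (ValueError, KeyError)` does not match AttributeError; skipped.
3. `except (AttributeError, Exception)` matches (AttributeError is in the tuple) → output = 80.
Result: 80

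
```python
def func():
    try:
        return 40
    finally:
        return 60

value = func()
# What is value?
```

Step-by-step execution trace:
1. `func()` enters try: `return 40` sets pending return value 40.
2. Before returning, `finally: return 60` runs and overrides the pending return.
3. func() returns 60 → value = 60.
Result: 60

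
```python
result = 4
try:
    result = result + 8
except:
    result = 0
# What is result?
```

Step-by-step execution trace:
1. result starts at 4.
2. try: `result = result + 8` → result = 12. No exception raised.
3. `except` is skipped.
Result: 12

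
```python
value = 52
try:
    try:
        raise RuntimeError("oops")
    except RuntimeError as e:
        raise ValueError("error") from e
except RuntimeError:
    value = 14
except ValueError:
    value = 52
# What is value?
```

Step-by-step execution trace:
1. Inner try raises RuntimeError; inner `except RuntimeError as e` catches it.
2. `raise ValueError(...) from e` raises ValueError (RuntimeError is attached as __cause__, but only ValueError is active).
3. Outer `except RuntimeError` does not match ValueError; skipped.
4. Outer `except ValueError` matches → value = 52.
Result: 52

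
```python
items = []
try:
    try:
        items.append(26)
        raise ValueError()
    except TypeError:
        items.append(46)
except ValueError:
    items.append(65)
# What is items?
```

Step-by-step execution trace:
1. Inner try: `items.append(26)` → items = [26].
2. `raise ValueError()` raises ValueError.
3. Inner `except TypeError` does not match ValueError; exception propagates to outer try.
4. Outer `except ValueError` matches → `items.append(65)` → items = [26, 65].
Result: [26, 65]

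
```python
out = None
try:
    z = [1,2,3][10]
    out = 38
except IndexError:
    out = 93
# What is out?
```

Step-by-step execution trace:
1. `z = [1,2,3][10]` raises IndexError.
2. `out = 38` is not reached.
3. `except IndexError` matches → out = 93.
Result: 93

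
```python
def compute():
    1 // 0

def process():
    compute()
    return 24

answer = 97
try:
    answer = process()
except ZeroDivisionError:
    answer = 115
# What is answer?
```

Step-by-step execution trace:
1. answer starts at 97.
2. try: `process()` calls `compute()`.
3. `compute()` evaluates `1 // 0`, which raises ZeroDivisionError; it propagates through process (uncaught).
4. `return 24` in process is not reached; the assignment to answer does not complete.
5. `except ZeroDivisionError` matches → answer = 115.
Result: 115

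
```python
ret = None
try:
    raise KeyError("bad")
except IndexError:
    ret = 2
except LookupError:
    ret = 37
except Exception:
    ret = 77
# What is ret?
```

Step-by-step execution trace:
1. `raise KeyError(...)` raises KeyError.
2. `except IndexError` does not match (KeyError is not a subclass of IndexError); skipped.
3. `except LookupError` matches (KeyError is a subclass of LookupError) → ret = 37.
4. `except Exception` is not reached.
Result: 37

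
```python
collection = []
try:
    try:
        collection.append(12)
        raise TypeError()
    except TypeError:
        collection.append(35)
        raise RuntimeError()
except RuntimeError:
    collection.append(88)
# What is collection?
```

Step-by-step execution trace:
1. Inner try: `collection.append(12)` → collection = [12].
2. `raise TypeError()` raises TypeError.
3. Inner `except TypeError` matches → `collection.append(35)` → collection = [12, 35].
4. `raise RuntimeError()` raises RuntimeError; propagates to outer try.
5. Outer `except RuntimeError` matches → `collection.append(88)` → collection = [12, 35, 88].
Result: [12, 35, 88]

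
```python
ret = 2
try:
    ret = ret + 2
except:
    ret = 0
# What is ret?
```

Step-by-step execution trace:
1. ret starts at 2.
2. try: `ret = ret + 2` → ret = 4. No exception raised.
3. `except` is skipped.
Result: 4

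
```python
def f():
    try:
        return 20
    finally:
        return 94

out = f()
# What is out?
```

Step-by-step execution trace:
1. `f()` enters try: `return 20` sets pending return value 20.
2. Before returning, `finally: return 94` runs and overrides the pending return.
3. f() returns 94 → out = 94.
Result: 94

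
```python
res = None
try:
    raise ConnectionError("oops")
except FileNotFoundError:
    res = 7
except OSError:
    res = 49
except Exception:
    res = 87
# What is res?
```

Step-by-step execution trace:
1. `raise ConnectionError(...)` raises ConnectionError.
2. `except FileNotFoundError` does not match (ConnectionError is not a subclass of FileNotFoundError); skipped.
3. `except OSError` matches (ConnectionError is a subclass of OSError) → res = 49.
4. `except Exception` is not reached.
Result: 49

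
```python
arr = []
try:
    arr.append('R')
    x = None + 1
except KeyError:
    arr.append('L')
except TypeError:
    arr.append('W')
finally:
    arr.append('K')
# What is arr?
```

Step-by-step execution trace:
1. try: `arr.append('R')` → arr = ['R'].
2. `x = None + 1` raises TypeError.
3. `except KeyError` does not match TypeError; skipped.
4. `except TypeError` matches → `arr.append('W')` → arr = ['R', 'W'].
5. finally always runs: `arr.append('K')` → arr = ['R', 'W', 'K'].
Result: ['R', 'W', 'K']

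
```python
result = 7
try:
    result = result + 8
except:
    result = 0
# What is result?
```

Step-by-step execution trace:
1. result starts at 7.
2. try: `result = result + 8` → result = 15. No exception raised.
3. `except` is skipped.
Result: 15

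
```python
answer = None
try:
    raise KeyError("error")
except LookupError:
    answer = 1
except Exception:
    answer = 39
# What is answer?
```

Step-by-step execution trace:
1. `raise KeyError(...)` raises KeyError.
2. `except LookupError` matches (KeyError is a subclass of LookupError) → answer = 1.
3. `except Exception` is not reached.
Result: 1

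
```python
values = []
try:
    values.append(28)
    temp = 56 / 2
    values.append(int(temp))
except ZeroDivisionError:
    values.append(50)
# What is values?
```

Step-by-step execution trace:
1. try: `values.append(28)` → values = [28].
2. `temp = 56 / 2` → temp = 28.0. No exception raised.
3. `values.append(int(temp))` → values = [28, 28].
4. `except ZeroDivisionError` is skipped (no exception was raised).
Result: [28, 28]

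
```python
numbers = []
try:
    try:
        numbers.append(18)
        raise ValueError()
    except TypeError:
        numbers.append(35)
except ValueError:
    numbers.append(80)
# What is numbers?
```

Step-by-step execution trace:
1. Inner try: `numbers.append(18)` → numbers = [18].
2. `raise ValueError()` raises ValueError.
3. Inner `except TypeError` does not match ValueError; exception propagates to outer try.
4. Outer `except ValueError` matches → `numbers.append(80)` → numbers = [18, 80].
Result: [18, 80]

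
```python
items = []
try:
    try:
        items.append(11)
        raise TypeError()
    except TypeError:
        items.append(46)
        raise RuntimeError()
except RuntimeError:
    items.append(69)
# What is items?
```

Step-by-step execution trace:
1. Inner try: `items.append(11)` → items = [11].
2. `raise TypeError()` raises TypeError.
3. Inner `except TypeError` matches → `items.append(46)` → items = [11, 46].
4. `raise RuntimeError()` raises RuntimeError; propagates to outer try.
5. Outer `except RuntimeError` matches → `items.append(69)` → items = [11, 46, 69].
Result: [11, 46, 69]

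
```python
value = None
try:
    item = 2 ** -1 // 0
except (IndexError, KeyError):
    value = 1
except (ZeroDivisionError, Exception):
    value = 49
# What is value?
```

Step-by-step execution trace:
1. `item = 2 ** -1 // 0` raises ZeroDivisionError.
2. `except (IndexError, KeyError)` does not match ZeroDivisionError; skipped.
3. `except (ZeroDivisionError, Exception)` matches (ZeroDivisionError is in the tuple) → value = 49.
Result: 49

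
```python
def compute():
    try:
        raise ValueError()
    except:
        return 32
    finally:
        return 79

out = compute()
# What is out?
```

Step-by-step execution trace:
1. `compute()` enters try: `raise ValueError()` raises ValueError.
2. bare `except` matches → `return 32` sets pending return value 32.
3. Before returning, `finally: return 79` runs and overrides the pending return.
4. compute() returns 79 → out = 79.
Result: 79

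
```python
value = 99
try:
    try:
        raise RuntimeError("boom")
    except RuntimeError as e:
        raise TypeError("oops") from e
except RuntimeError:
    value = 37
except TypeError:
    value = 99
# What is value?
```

Step-by-step execution trace:
1. Inner try raises RuntimeError; inner `except RuntimeError as e` catches it.
2. `raise TypeError(...) from e` raises TypeError (RuntimeError is attached as __cause__, but only TypeError is active).
3. Outer `except RuntimeError` does not match TypeError; skipped.
4. Outer `except TypeError` matches → value = 99.
Result: 99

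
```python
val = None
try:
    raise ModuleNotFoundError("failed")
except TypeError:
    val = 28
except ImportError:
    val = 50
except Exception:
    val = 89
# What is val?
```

Step-by-step execution trace:
1. `raise ModuleNotFoundError(...)` raises ModuleNotFoundError.
2. `except TypeError` does not match (ModuleNotFoundError is not a subclass of TypeError); skipped.
3. `except ImportError` matches (ModuleNotFoundError is a subclass of ImportError) → val = 50.
4. `except Exception` is not reached.
Result: 50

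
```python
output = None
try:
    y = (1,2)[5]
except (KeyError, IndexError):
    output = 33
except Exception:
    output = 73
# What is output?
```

Step-by-step execution trace:
1. `y = (1,2)[5]` raises IndexError.
2. `except (KeyError, IndexError)` matches (IndexError is in the tuple) → output = 33.
3. `except Exception` is not reached.
Result: 33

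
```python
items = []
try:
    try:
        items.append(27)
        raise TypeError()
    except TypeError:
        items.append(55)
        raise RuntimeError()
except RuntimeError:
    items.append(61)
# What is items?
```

Step-by-step execution trace:
1. Inner try: `items.append(27)` → items = [27].
2. `raise TypeError()` raises TypeError.
3. Inner `except TypeError` matches → `items.append(55)` → items = [27, 55].
4. `raise RuntimeError()` raises RuntimeError; propagates to outer try.
5. Outer `except RuntimeError` matches → `items.append(61)` → items = [27, 55, 61].
Result: [27, 55, 61]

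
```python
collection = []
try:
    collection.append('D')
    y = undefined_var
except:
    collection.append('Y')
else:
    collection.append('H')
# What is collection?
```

Step-by-step execution trace:
1. try: `collection.append('D')` → collection = ['D'].
2. `y = undefined_var` raises NameError.
3. bare `except` matches → `collection.append('Y')` → collection = ['D', 'Y'].
4. `else` is skipped (an exception was raised).
Result: ['D', 'Y']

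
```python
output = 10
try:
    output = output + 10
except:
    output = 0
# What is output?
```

Step-by-step execution trace:
1. output starts at 10.
2. try: `output = output + 10` → output = 20. No exception raised.
3. `except` is skipped.
Result: 20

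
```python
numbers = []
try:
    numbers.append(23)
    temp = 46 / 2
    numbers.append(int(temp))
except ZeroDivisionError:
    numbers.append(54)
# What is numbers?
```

Step-by-step execution trace:
1. try: `numbers.append(23)` → numbers = [23].
2. `temp = 46 / 2` → temp = 23.0. No exception raised.
3. `numbers.append(int(temp))` → numbers = [23, 23].
4. `except ZeroDivisionError` is skipped (no exception was raised).
Result: [23, 23]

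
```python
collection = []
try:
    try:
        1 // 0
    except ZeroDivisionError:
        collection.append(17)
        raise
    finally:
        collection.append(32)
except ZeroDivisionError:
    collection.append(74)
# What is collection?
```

Step-by-step execution trace:
1. Inner try: `1 // 0` raises ZeroDivisionError.
2. Inner `except ZeroDivisionError` matches → `collection.append(17)` → collection = [17].
3. bare `raise` re-raises ZeroDivisionError.
4. Inner `finally` runs during unwinding: `collection.append(32)` → collection = [17, 32].
5. Outer `except ZeroDivisionError` matches → `collection.append(74)` → collection = [17, 32, 74].
Result: [17, 32, 74]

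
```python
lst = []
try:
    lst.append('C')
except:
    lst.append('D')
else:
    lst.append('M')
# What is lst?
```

Step-by-step execution trace:
1. try: `lst.append('C')` → lst = ['C']. No exception raised.
2. `except` is skipped.
3. `else` runs (try completed without exception): `lst.append('M')` → lst = ['C', 'M'].
Result: ['C', 'M']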